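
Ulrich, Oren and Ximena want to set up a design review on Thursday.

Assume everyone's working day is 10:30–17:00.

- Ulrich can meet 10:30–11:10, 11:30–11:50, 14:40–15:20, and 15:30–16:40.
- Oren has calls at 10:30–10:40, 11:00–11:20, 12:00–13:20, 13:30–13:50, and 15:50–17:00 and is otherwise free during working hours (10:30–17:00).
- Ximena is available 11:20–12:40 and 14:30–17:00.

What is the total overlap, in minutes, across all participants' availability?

80 minutes

Oren free within 10:30–17:00: 10:40–11:00, 11:20–12:00, 13:20–13:30, 13:50–15:50.
Ulrich ∩ Oren: 10:40–11:00, 11:30–11:50, 14:40–15:20, 15:30–15:50.
Ulrich ∩ Oren ∩ Ximena: 11:30–11:50, 14:40–15:20, 15:30–15:50.
Total common minutes: 20 + 40 + 20 = 80.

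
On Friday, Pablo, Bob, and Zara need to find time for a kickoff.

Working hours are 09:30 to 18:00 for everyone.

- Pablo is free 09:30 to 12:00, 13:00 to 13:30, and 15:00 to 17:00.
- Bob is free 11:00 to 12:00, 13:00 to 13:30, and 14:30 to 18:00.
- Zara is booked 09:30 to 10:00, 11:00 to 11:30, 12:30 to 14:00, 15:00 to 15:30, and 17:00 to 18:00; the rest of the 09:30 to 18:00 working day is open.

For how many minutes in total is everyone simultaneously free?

120 minutes

Zara free within 09:30–18:00: 10:00–11:00, 11:30–12:30, 14:00–15:00, 15:30–17:00.
Pablo ∩ Bob: 11:00–12:00, 13:00–13:30, 15:00–17:00.
Pablo ∩ Bob ∩ Zara: 11:30–12:00, 15:30–17:00.
Total common minutes: 30 + 90 = 120.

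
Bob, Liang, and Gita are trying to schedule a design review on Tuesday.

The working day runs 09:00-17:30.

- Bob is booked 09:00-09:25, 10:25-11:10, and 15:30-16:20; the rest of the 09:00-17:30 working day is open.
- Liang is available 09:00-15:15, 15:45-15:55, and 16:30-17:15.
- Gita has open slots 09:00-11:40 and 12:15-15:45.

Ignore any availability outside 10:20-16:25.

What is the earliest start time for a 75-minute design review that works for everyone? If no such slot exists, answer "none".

Bob free within 09:00–17:30: 09:25–10:25, 11:10–15:30, 16:20–17:30.
Bob ∩ Liang: 09:25–10:25, 11:10–15:15, 16:30–17:15.
Bob ∩ Liang ∩ Gita: 09:25–10:25, 11:10–11:40, 12:15–15:15.
Restricted to 10:20–16:25: 10:20–10:25, 11:10–11:40, 12:15–15:15.
Windows ≥ 75 min: 12:15–15:15.
Earliest such window starts at 12:15.

12:15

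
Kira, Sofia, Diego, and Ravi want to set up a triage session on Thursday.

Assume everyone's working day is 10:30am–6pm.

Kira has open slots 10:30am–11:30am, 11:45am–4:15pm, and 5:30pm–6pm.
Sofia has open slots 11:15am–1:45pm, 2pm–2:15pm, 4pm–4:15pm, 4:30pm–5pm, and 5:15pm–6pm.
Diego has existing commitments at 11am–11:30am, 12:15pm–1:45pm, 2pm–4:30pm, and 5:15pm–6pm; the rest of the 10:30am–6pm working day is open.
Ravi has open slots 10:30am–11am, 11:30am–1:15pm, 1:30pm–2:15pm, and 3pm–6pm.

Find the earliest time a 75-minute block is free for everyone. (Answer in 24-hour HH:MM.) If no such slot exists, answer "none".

none

Diego free within 10:30–18:00: 10:30–11:00, 11:30–12:15, 13:45–14:00, 16:30–17:15.
Kira ∩ Sofia: 11:15–11:30, 11:45–13:45, 14:00–14:15, 16:00–16:15, 17:30–18:00.
Kira ∩ Sofia ∩ Diego: 11:45–12:15.
Kira ∩ Sofia ∩ Diego ∩ Ravi: 11:45–12:15.
Windows ≥ 75 min: (none).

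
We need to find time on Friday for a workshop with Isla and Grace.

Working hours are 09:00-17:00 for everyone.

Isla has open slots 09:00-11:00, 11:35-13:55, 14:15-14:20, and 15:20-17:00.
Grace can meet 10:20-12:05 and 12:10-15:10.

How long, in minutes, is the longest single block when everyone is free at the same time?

Isla ∩ Grace: 10:20–11:00, 11:35–12:05, 12:10–13:55, 14:15–14:20.
Common window lengths: 40, 30, 105, 5 min; longest is 105.

105 minutes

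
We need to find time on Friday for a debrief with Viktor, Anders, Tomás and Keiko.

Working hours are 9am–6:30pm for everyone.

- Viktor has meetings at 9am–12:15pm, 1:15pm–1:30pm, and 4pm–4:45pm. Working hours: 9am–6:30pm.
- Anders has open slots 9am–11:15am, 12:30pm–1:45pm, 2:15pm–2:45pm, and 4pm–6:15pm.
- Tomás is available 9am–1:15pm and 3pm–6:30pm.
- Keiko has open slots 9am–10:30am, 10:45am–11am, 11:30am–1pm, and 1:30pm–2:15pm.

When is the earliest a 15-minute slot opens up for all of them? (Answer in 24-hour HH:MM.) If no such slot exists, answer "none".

12:30

Viktor free within 09:00–18:30: 12:15–13:15, 13:30–16:00, 16:45–18:30.
Viktor ∩ Anders: 12:30–13:15, 13:30–13:45, 14:15–14:45, 16:45–18:15.
Viktor ∩ Anders ∩ Tomás: 12:30–13:15, 16:45–18:15.
Viktor ∩ Anders ∩ Tomás ∩ Keiko: 12:30–13:00.
Windows ≥ 15 min: 12:30–13:00.
Earliest such window starts at 12:30.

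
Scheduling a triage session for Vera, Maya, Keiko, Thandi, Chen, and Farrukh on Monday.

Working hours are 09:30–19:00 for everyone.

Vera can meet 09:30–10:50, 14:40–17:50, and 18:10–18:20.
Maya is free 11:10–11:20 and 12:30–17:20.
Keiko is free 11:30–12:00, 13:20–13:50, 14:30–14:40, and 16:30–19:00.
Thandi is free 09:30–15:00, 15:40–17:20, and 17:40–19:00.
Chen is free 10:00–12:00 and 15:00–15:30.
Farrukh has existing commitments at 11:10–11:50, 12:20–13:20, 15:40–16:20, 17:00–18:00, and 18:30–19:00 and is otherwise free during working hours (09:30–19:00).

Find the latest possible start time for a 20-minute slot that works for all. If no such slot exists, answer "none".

Farrukh free within 09:30–19:00: 09:30–11:10, 11:50–12:20, 13:20–15:40, 16:20–17:00, 18:00–18:30.
Vera ∩ Maya: 14:40–17:20.
Vera ∩ Maya ∩ Keiko: 16:30–17:20.
Vera ∩ Maya ∩ Keiko ∩ Thandi: 16:30–17:20.
Vera ∩ Maya ∩ Keiko ∩ Thandi ∩ Chen: (none).
Vera ∩ Maya ∩ Keiko ∩ Thandi ∩ Chen ∩ Farrukh: (none).
Windows ≥ 20 min: (none).

none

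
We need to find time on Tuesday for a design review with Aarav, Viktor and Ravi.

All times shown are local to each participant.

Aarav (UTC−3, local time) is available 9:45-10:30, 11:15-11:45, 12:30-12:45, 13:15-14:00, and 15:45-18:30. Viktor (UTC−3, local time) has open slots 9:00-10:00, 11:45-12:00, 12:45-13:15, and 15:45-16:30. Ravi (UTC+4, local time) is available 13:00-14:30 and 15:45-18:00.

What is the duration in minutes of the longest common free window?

Aarav → UTC: 12:45–13:30, 14:15–14:45, 15:30–15:45, 16:15–17:00, 18:45–21:30.
Viktor → UTC: 12:00–13:00, 14:45–15:00, 15:45–16:15, 18:45–19:30.
Ravi → UTC: 09:00–10:30, 11:45–14:00.
Aarav ∩ Viktor: 12:45–13:00, 18:45–19:30.
Aarav ∩ Viktor ∩ Ravi: 12:45–13:00.
Single common window of 15 minutes.

15 minutes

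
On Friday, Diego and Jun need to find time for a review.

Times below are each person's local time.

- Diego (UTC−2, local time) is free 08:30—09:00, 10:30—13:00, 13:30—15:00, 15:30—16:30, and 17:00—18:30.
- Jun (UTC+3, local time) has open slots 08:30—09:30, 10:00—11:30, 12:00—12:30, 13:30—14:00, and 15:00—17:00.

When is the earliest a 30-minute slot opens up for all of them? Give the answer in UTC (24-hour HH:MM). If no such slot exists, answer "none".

Diego → UTC: 10:30–11:00, 12:30–15:00, 15:30–17:00, 17:30–18:30, 19:00–20:30.
Jun → UTC: 05:30–06:30, 07:00–08:30, 09:00–09:30, 10:30–11:00, 12:00–14:00.
Diego ∩ Jun: 10:30–11:00, 12:30–14:00.
Windows ≥ 30 min: 10:30–11:00, 12:30–14:00.
Earliest such window starts at 10:30.

10:30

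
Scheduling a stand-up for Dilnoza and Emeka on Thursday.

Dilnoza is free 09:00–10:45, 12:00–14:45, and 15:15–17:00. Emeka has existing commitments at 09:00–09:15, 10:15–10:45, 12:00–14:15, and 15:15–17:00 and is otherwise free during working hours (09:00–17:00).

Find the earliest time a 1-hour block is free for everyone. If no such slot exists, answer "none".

Emeka free within 09:00–17:00: 09:15–10:15, 10:45–12:00, 14:15–15:15.
Dilnoza ∩ Emeka: 09:15–10:15, 14:15–14:45.
Windows ≥ 60 min: 09:15–10:15.
Earliest such window starts at 09:15.

09:15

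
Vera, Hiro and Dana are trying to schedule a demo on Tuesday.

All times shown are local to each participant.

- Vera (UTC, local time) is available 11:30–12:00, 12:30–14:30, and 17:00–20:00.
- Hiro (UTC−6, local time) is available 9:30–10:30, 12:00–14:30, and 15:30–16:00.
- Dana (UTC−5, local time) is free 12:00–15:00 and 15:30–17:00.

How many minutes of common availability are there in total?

Vera → UTC: 11:30–12:00, 12:30–14:30, 17:00–20:00.
Hiro → UTC: 15:30–16:30, 18:00–20:30, 21:30–22:00.
Dana → UTC: 17:00–20:00, 20:30–22:00.
Vera ∩ Hiro: 18:00–20:00.
Vera ∩ Hiro ∩ Dana: 18:00–20:00.
Total common minutes: 120.

120 minutes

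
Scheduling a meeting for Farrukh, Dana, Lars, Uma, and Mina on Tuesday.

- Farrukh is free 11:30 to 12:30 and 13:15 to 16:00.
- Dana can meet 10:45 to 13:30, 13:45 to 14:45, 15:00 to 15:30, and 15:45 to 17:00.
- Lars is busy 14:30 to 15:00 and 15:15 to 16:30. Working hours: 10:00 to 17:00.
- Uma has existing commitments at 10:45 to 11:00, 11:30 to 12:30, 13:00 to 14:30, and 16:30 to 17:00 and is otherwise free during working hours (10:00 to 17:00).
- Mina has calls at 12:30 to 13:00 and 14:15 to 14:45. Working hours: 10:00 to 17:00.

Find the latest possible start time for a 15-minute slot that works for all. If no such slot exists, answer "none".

Lars free within 10:00–17:00: 10:00–14:30, 15:00–15:15, 16:30–17:00.
Uma free within 10:00–17:00: 10:00–10:45, 11:00–11:30, 12:30–13:00, 14:30–16:30.
Mina free within 10:00–17:00: 10:00–12:30, 13:00–14:15, 14:45–17:00.
Farrukh ∩ Dana: 11:30–12:30, 13:15–13:30, 13:45–14:45, 15:00–15:30, 15:45–16:00.
Farrukh ∩ Dana ∩ Lars: 11:30–12:30, 13:15–13:30, 13:45–14:30, 15:00–15:15.
Farrukh ∩ Dana ∩ Lars ∩ Uma: 15:00–15:15.
Farrukh ∩ Dana ∩ Lars ∩ Uma ∩ Mina: 15:00–15:15.
Windows ≥ 15 min: 15:00–15:15.
Latest start in the last window 15:00–15:15 is 15:15 − 15 min = 15:00.

15:00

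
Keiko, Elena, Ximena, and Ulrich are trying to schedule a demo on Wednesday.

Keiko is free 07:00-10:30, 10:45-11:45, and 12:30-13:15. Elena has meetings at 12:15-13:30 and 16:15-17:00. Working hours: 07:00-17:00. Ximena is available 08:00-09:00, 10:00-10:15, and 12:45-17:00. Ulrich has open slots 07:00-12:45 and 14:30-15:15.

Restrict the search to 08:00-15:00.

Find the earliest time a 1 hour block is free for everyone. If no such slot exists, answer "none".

Elena free within 07:00–17:00: 07:00–12:15, 13:30–16:15.
Keiko ∩ Elena: 07:00–10:30, 10:45–11:45.
Keiko ∩ Elena ∩ Ximena: 08:00–09:00, 10:00–10:15.
Keiko ∩ Elena ∩ Ximena ∩ Ulrich: 08:00–09:00, 10:00–10:15.
Restricted to 08:00–15:00: 08:00–09:00, 10:00–10:15.
Windows ≥ 60 min: 08:00–09:00.
Earliest such window starts at 08:00.

08:00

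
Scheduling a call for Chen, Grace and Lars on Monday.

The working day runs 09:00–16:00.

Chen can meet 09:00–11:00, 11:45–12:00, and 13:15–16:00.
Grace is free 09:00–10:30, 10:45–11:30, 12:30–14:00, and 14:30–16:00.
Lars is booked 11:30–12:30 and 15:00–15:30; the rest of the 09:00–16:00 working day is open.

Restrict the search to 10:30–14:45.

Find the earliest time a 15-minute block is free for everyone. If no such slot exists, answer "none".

Lars free within 09:00–16:00: 09:00–11:30, 12:30–15:00, 15:30–16:00.
Chen ∩ Grace: 09:00–10:30, 10:45–11:00, 13:15–14:00, 14:30–16:00.
Chen ∩ Grace ∩ Lars: 09:00–10:30, 10:45–11:00, 13:15–14:00, 14:30–15:00, 15:30–16:00.
Restricted to 10:30–14:45: 10:45–11:00, 13:15–14:00, 14:30–14:45.
Windows ≥ 15 min: 10:45–11:00, 13:15–14:00, 14:30–14:45.
Earliest such window starts at 10:45.

10:45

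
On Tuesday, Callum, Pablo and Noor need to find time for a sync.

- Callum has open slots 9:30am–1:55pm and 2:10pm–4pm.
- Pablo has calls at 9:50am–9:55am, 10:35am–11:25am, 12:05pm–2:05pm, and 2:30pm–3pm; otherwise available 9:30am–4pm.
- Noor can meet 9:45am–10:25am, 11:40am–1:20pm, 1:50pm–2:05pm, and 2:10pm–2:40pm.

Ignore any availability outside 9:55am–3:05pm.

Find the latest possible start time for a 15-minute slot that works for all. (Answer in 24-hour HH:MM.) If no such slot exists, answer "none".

Pablo free within 09:30–16:00: 09:30–09:50, 09:55–10:35, 11:25–12:05, 14:05–14:30, 15:00–16:00.
Callum ∩ Pablo: 09:30–09:50, 09:55–10:35, 11:25–12:05, 14:10–14:30, 15:00–16:00.
Callum ∩ Pablo ∩ Noor: 09:45–09:50, 09:55–10:25, 11:40–12:05, 14:10–14:30.
Restricted to 09:55–15:05: 09:55–10:25, 11:40–12:05, 14:10–14:30.
Windows ≥ 15 min: 09:55–10:25, 11:40–12:05, 14:10–14:30.
Latest start in the last window 14:10–14:30 is 14:30 − 15 min = 14:15.

14:15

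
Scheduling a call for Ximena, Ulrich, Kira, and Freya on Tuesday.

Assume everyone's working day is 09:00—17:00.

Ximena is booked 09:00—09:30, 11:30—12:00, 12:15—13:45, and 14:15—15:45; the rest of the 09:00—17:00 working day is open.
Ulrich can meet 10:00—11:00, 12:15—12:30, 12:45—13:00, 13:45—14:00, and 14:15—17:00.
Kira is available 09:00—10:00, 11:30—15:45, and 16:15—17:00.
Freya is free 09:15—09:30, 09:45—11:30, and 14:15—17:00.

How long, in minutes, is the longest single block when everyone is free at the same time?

Ximena free within 09:00–17:00: 09:30–11:30, 12:00–12:15, 13:45–14:15, 15:45–17:00.
Ximena ∩ Ulrich: 10:00–11:00, 13:45–14:00, 15:45–17:00.
Ximena ∩ Ulrich ∩ Kira: 13:45–14:00, 16:15–17:00.
Ximena ∩ Ulrich ∩ Kira ∩ Freya: 16:15–17:00.
Single common window of 45 minutes.

45 minutes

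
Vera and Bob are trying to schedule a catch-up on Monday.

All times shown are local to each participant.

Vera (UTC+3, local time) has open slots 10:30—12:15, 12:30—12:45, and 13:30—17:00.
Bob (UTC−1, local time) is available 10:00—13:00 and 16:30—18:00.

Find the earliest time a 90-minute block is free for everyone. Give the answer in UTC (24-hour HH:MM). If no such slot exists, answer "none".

Vera → UTC: 07:30–09:15, 09:30–09:45, 10:30–14:00.
Bob → UTC: 11:00–14:00, 17:30–19:00.
Vera ∩ Bob: 11:00–14:00.
Windows ≥ 90 min: 11:00–14:00.
Earliest such window starts at 11:00.

11:00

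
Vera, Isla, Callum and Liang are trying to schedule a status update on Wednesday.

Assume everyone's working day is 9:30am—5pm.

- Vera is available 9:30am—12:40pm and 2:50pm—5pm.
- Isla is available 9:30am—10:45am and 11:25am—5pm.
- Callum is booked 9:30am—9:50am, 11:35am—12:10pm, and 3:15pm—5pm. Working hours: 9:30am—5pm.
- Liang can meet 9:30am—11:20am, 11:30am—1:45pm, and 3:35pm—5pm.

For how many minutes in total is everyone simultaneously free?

90 minutes

Callum free within 09:30–17:00: 09:50–11:35, 12:10–15:15.
Vera ∩ Isla: 09:30–10:45, 11:25–12:40, 14:50–17:00.
Vera ∩ Isla ∩ Callum: 09:50–10:45, 11:25–11:35, 12:10–12:40, 14:50–15:15.
Vera ∩ Isla ∩ Callum ∩ Liang: 09:50–10:45, 11:30–11:35, 12:10–12:40.
Total common minutes: 55 + 5 + 30 = 90.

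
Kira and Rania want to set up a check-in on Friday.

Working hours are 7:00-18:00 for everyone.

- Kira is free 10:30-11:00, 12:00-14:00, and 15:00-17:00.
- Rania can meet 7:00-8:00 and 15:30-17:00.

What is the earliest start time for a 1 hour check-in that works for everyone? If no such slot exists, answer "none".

15:30

Kira ∩ Rania: 15:30–17:00.
Windows ≥ 60 min: 15:30–17:00.
Earliest such window starts at 15:30.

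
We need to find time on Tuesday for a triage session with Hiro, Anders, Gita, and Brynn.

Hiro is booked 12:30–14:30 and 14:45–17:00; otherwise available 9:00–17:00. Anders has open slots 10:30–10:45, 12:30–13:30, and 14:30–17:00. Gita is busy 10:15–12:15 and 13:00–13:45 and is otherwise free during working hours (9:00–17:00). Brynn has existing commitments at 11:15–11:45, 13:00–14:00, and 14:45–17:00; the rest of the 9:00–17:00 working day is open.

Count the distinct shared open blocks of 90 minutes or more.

Hiro free within 09:00–17:00: 09:00–12:30, 14:30–14:45.
Gita free within 09:00–17:00: 09:00–10:15, 12:15–13:00, 13:45–17:00.
Brynn free within 09:00–17:00: 09:00–11:15, 11:45–13:00, 14:00–14:45.
Hiro ∩ Anders: 10:30–10:45, 14:30–14:45.
Hiro ∩ Anders ∩ Gita: 14:30–14:45.
Hiro ∩ Anders ∩ Gita ∩ Brynn: 14:30–14:45.
Windows ≥ 90 min: (none).
That's 0 windows.

0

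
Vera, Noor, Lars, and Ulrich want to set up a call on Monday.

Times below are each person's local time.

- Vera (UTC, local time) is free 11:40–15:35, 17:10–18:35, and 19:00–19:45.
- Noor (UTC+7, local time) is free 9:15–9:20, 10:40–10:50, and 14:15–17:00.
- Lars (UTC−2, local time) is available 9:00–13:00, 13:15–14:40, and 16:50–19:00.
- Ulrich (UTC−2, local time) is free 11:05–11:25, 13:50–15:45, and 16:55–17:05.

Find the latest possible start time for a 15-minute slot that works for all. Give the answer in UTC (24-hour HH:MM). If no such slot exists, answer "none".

Vera → UTC: 11:40–15:35, 17:10–18:35, 19:00–19:45.
Noor → UTC: 02:15–02:20, 03:40–03:50, 07:15–10:00.
Lars → UTC: 11:00–15:00, 15:15–16:40, 18:50–21:00.
Ulrich → UTC: 13:05–13:25, 15:50–17:45, 18:55–19:05.
Vera ∩ Noor: (none).
Vera ∩ Noor ∩ Lars: (none).
Vera ∩ Noor ∩ Lars ∩ Ulrich: (none).
Windows ≥ 15 min: (none).

none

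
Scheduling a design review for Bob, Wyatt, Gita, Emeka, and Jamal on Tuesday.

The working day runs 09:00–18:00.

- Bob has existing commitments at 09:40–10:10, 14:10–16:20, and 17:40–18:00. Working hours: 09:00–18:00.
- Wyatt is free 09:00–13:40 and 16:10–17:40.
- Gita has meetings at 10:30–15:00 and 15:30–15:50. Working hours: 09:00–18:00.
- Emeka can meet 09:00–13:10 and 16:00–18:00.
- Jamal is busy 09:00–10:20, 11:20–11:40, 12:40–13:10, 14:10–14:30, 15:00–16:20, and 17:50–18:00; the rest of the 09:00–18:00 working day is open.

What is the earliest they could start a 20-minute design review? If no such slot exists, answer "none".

16:20

Bob free within 09:00–18:00: 09:00–09:40, 10:10–14:10, 16:20–17:40.
Gita free within 09:00–18:00: 09:00–10:30, 15:00–15:30, 15:50–18:00.
Jamal free within 09:00–18:00: 10:20–11:20, 11:40–12:40, 13:10–14:10, 14:30–15:00, 16:20–17:50.
Bob ∩ Wyatt: 09:00–09:40, 10:10–13:40, 16:20–17:40.
Bob ∩ Wyatt ∩ Gita: 09:00–09:40, 10:10–10:30, 16:20–17:40.
Bob ∩ Wyatt ∩ Gita ∩ Emeka: 09:00–09:40, 10:10–10:30, 16:20–17:40.
Bob ∩ Wyatt ∩ Gita ∩ Emeka ∩ Jamal: 10:20–10:30, 16:20–17:40.
Windows ≥ 20 min: 16:20–17:40.
Earliest such window starts at 16:20.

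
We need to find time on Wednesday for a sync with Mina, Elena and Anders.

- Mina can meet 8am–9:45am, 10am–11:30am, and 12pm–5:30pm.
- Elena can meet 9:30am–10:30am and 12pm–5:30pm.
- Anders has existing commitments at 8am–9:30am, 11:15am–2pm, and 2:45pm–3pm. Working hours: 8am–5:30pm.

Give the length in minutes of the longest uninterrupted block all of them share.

Anders free within 08:00–17:30: 09:30–11:15, 14:00–14:45, 15:00–17:30.
Mina ∩ Elena: 09:30–09:45, 10:00–10:30, 12:00–17:30.
Mina ∩ Elena ∩ Anders: 09:30–09:45, 10:00–10:30, 14:00–14:45, 15:00–17:30.
Common window lengths: 15, 30, 45, 150 min; longest is 150.

150 minutes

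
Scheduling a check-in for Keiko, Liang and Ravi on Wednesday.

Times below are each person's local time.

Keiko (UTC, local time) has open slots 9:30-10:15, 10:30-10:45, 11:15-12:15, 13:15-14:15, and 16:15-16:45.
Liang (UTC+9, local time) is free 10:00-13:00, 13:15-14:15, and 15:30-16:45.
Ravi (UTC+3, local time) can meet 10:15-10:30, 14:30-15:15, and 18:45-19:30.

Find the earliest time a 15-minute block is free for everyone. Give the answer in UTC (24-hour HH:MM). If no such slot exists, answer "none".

none

Keiko → UTC: 09:30–10:15, 10:30–10:45, 11:15–12:15, 13:15–14:15, 16:15–16:45.
Liang → UTC: 01:00–04:00, 04:15–05:15, 06:30–07:45.
Ravi → UTC: 07:15–07:30, 11:30–12:15, 15:45–16:30.
Keiko ∩ Liang: (none).
Keiko ∩ Liang ∩ Ravi: (none).
Windows ≥ 15 min: (none).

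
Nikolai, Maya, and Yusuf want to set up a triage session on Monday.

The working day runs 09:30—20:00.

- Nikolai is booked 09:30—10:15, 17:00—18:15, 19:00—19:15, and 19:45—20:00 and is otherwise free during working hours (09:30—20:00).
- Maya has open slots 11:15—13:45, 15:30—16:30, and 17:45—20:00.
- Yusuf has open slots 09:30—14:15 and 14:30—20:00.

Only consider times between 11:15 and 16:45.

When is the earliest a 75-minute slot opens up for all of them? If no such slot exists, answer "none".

11:15

Nikolai free within 09:30–20:00: 10:15–17:00, 18:15–19:00, 19:15–19:45.
Nikolai ∩ Maya: 11:15–13:45, 15:30–16:30, 18:15–19:00, 19:15–19:45.
Nikolai ∩ Maya ∩ Yusuf: 11:15–13:45, 15:30–16:30, 18:15–19:00, 19:15–19:45.
Restricted to 11:15–16:45: 11:15–13:45, 15:30–16:30.
Windows ≥ 75 min: 11:15–13:45.
Earliest such window starts at 11:15.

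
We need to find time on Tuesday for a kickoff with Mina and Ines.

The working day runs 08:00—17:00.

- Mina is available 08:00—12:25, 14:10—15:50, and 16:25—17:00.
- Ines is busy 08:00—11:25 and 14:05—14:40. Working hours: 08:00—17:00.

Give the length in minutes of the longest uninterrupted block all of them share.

70 minutes

Ines free within 08:00–17:00: 11:25–14:05, 14:40–17:00.
Mina ∩ Ines: 11:25–12:25, 14:40–15:50, 16:25–17:00.
Common window lengths: 60, 70, 35 min; longest is 70.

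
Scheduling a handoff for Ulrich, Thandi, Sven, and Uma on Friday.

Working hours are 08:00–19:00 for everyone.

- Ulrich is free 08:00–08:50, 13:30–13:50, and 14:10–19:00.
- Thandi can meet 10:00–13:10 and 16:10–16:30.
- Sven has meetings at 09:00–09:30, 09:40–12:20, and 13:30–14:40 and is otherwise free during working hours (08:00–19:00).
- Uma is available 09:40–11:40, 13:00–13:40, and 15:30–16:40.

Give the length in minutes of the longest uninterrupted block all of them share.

20 minutes

Sven free within 08:00–19:00: 08:00–09:00, 09:30–09:40, 12:20–13:30, 14:40–19:00.
Ulrich ∩ Thandi: 16:10–16:30.
Ulrich ∩ Thandi ∩ Sven: 16:10–16:30.
Ulrich ∩ Thandi ∩ Sven ∩ Uma: 16:10–16:30.
Single common window of 20 minutes.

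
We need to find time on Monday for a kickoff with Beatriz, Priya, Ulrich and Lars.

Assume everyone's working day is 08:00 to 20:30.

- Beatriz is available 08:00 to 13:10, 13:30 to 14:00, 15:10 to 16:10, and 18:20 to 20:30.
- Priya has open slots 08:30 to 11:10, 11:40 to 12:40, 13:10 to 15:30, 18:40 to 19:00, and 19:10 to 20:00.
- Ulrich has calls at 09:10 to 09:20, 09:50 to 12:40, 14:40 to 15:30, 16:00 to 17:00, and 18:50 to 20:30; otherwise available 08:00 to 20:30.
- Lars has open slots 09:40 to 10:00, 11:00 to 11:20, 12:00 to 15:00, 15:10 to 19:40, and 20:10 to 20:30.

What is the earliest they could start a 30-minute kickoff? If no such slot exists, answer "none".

13:30

Ulrich free within 08:00–20:30: 08:00–09:10, 09:20–09:50, 12:40–14:40, 15:30–16:00, 17:00–18:50.
Beatriz ∩ Priya: 08:30–11:10, 11:40–12:40, 13:30–14:00, 15:10–15:30, 18:40–19:00, 19:10–20:00.
Beatriz ∩ Priya ∩ Ulrich: 08:30–09:10, 09:20–09:50, 13:30–14:00, 18:40–18:50.
Beatriz ∩ Priya ∩ Ulrich ∩ Lars: 09:40–09:50, 13:30–14:00, 18:40–18:50.
Windows ≥ 30 min: 13:30–14:00.
Earliest such window starts at 13:30.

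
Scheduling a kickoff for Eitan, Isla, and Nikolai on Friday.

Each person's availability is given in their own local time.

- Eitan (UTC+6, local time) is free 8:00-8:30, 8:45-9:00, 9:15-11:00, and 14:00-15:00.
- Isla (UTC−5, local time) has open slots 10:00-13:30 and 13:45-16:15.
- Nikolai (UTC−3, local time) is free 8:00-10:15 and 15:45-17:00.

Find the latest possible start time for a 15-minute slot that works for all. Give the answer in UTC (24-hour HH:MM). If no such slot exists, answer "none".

Eitan → UTC: 02:00–02:30, 02:45–03:00, 03:15–05:00, 08:00–09:00.
Isla → UTC: 15:00–18:30, 18:45–21:15.
Nikolai → UTC: 11:00–13:15, 18:45–20:00.
Eitan ∩ Isla: (none).
Eitan ∩ Isla ∩ Nikolai: (none).
Windows ≥ 15 min: (none).

none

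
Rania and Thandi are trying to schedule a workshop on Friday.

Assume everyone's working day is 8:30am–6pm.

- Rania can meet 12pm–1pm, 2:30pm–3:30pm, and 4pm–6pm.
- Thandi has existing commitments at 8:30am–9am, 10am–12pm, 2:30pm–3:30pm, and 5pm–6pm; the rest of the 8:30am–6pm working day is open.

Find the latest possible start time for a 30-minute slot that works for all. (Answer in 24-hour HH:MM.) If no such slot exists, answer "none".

Thandi free within 08:30–18:00: 09:00–10:00, 12:00–14:30, 15:30–17:00.
Rania ∩ Thandi: 12:00–13:00, 16:00–17:00.
Windows ≥ 30 min: 12:00–13:00, 16:00–17:00.
Latest start in the last window 16:00–17:00 is 17:00 − 30 min = 16:30.

16:30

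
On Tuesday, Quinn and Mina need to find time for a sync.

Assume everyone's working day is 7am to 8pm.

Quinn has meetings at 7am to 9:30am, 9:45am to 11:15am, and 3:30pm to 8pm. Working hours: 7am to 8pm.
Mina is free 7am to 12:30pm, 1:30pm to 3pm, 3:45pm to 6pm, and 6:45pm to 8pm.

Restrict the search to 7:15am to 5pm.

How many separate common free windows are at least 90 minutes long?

1

Quinn free within 07:00–20:00: 09:30–09:45, 11:15–15:30.
Quinn ∩ Mina: 09:30–09:45, 11:15–12:30, 13:30–15:00.
Restricted to 07:15–17:00: 09:30–09:45, 11:15–12:30, 13:30–15:00.
Windows ≥ 90 min: 13:30–15:00.
That's 1 window.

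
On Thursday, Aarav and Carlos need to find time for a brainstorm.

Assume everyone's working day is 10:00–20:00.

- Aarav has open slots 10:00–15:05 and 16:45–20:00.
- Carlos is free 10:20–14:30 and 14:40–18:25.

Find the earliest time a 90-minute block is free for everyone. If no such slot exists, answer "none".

Aarav ∩ Carlos: 10:20–14:30, 14:40–15:05, 16:45–18:25.
Windows ≥ 90 min: 10:20–14:30, 16:45–18:25.
Earliest such window starts at 10:20.

10:20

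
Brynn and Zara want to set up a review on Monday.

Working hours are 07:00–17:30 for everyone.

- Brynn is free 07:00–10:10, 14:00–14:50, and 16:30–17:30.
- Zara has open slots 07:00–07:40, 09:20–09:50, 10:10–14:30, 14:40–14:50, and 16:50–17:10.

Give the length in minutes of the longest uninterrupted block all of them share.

40 minutes

Brynn ∩ Zara: 07:00–07:40, 09:20–09:50, 14:00–14:30, 14:40–14:50, 16:50–17:10.
Common window lengths: 40, 30, 30, 10, 20 min; longest is 40.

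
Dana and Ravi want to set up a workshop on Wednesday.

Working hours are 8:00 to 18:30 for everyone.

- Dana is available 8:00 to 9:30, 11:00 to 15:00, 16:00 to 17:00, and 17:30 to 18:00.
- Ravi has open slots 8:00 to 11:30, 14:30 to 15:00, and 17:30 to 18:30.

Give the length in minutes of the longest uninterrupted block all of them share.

Dana ∩ Ravi: 08:00–09:30, 11:00–11:30, 14:30–15:00, 17:30–18:00.
Common window lengths: 90, 30, 30, 30 min; longest is 90.

90 minutes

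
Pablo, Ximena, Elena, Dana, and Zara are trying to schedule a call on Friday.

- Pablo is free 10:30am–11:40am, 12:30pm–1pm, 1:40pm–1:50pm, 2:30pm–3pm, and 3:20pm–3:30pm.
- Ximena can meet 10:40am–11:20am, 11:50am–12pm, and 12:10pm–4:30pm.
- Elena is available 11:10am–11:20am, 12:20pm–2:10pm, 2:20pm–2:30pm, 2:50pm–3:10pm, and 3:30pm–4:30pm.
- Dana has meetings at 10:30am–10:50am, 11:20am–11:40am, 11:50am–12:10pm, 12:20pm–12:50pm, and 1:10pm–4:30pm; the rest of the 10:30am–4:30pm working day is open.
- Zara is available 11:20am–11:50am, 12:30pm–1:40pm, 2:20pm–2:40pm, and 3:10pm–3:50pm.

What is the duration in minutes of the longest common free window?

Dana free within 10:30–16:30: 10:50–11:20, 11:40–11:50, 12:10–12:20, 12:50–13:10.
Pablo ∩ Ximena: 10:40–11:20, 12:30–13:00, 13:40–13:50, 14:30–15:00, 15:20–15:30.
Pablo ∩ Ximena ∩ Elena: 11:10–11:20, 12:30–13:00, 13:40–13:50, 14:50–15:00.
Pablo ∩ Ximena ∩ Elena ∩ Dana: 11:10–11:20, 12:50–13:00.
Pablo ∩ Ximena ∩ Elena ∩ Dana ∩ Zara: 12:50–13:00.
Single common window of 10 minutes.

10 minutes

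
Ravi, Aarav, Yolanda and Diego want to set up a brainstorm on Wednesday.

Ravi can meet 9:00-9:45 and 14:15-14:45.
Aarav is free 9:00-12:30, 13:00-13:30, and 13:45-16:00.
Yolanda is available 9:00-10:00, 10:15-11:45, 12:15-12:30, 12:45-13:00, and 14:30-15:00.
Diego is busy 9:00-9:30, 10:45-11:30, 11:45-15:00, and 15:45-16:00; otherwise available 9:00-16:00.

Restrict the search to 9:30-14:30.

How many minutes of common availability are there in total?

Diego free within 09:00–16:00: 09:30–10:45, 11:30–11:45, 15:00–15:45.
Ravi ∩ Aarav: 09:00–09:45, 14:15–14:45.
Ravi ∩ Aarav ∩ Yolanda: 09:00–09:45, 14:30–14:45.
Ravi ∩ Aarav ∩ Yolanda ∩ Diego: 09:30–09:45.
Restricted to 09:30–14:30: 09:30–09:45.
Total common minutes: 15.

15 minutes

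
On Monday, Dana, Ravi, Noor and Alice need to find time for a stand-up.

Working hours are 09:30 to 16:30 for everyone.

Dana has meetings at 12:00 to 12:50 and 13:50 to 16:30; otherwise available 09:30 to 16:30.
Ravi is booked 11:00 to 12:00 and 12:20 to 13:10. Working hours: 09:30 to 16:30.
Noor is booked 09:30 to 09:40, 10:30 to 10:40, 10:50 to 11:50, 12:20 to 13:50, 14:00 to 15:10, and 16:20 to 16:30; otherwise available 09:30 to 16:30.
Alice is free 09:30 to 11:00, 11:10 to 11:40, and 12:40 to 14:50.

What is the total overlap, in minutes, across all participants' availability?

Dana free within 09:30–16:30: 09:30–12:00, 12:50–13:50.
Ravi free within 09:30–16:30: 09:30–11:00, 12:00–12:20, 13:10–16:30.
Noor free within 09:30–16:30: 09:40–10:30, 10:40–10:50, 11:50–12:20, 13:50–14:00, 15:10–16:20.
Dana ∩ Ravi: 09:30–11:00, 13:10–13:50.
Dana ∩ Ravi ∩ Noor: 09:40–10:30, 10:40–10:50.
Dana ∩ Ravi ∩ Noor ∩ Alice: 09:40–10:30, 10:40–10:50.
Total common minutes: 50 + 10 = 60.

60 minutes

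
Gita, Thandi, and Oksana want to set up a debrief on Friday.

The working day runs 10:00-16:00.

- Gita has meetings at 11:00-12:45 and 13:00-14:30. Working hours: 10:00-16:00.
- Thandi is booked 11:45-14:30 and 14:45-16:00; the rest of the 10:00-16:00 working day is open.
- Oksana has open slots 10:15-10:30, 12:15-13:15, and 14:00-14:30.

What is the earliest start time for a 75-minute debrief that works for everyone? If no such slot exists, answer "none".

Gita free within 10:00–16:00: 10:00–11:00, 12:45–13:00, 14:30–16:00.
Thandi free within 10:00–16:00: 10:00–11:45, 14:30–14:45.
Gita ∩ Thandi: 10:00–11:00, 14:30–14:45.
Gita ∩ Thandi ∩ Oksana: 10:15–10:30.
Windows ≥ 75 min: (none).

none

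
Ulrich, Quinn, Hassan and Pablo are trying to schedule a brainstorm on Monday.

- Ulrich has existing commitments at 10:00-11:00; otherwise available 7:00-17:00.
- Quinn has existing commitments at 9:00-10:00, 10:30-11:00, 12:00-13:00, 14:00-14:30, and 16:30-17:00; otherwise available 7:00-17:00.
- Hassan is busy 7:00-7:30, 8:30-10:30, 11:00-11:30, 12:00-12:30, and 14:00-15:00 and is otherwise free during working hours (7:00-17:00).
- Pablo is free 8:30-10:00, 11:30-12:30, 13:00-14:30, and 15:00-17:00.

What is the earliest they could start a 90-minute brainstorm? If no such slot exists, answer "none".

15:00

Ulrich free within 07:00–17:00: 07:00–10:00, 11:00–17:00.
Quinn free within 07:00–17:00: 07:00–09:00, 10:00–10:30, 11:00–12:00, 13:00–14:00, 14:30–16:30.
Hassan free within 07:00–17:00: 07:30–08:30, 10:30–11:00, 11:30–12:00, 12:30–14:00, 15:00–17:00.
Ulrich ∩ Quinn: 07:00–09:00, 11:00–12:00, 13:00–14:00, 14:30–16:30.
Ulrich ∩ Quinn ∩ Hassan: 07:30–08:30, 11:30–12:00, 13:00–14:00, 15:00–16:30.
Ulrich ∩ Quinn ∩ Hassan ∩ Pablo: 11:30–12:00, 13:00–14:00, 15:00–16:30.
Windows ≥ 90 min: 15:00–16:30.
Earliest such window starts at 15:00.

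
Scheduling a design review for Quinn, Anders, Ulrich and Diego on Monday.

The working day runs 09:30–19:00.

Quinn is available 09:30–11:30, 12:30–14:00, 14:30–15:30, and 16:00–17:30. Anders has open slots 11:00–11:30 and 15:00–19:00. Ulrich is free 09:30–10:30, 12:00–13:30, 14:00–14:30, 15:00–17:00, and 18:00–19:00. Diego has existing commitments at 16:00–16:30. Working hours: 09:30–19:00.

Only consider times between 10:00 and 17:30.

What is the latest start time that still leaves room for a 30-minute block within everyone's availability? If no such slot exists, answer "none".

Diego free within 09:30–19:00: 09:30–16:00, 16:30–19:00.
Quinn ∩ Anders: 11:00–11:30, 15:00–15:30, 16:00–17:30.
Quinn ∩ Anders ∩ Ulrich: 15:00–15:30, 16:00–17:00.
Quinn ∩ Anders ∩ Ulrich ∩ Diego: 15:00–15:30, 16:30–17:00.
Restricted to 10:00–17:30: 15:00–15:30, 16:30–17:00.
Windows ≥ 30 min: 15:00–15:30, 16:30–17:00.
Latest start in the last window 16:30–17:00 is 17:00 − 30 min = 16:30.

16:30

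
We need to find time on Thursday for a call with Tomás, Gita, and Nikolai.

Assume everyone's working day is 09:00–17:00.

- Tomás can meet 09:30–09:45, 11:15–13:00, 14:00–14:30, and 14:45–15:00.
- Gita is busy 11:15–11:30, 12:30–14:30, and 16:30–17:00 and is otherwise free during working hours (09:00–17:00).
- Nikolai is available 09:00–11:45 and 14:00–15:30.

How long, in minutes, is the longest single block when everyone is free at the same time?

15 minutes

Gita free within 09:00–17:00: 09:00–11:15, 11:30–12:30, 14:30–16:30.
Tomás ∩ Gita: 09:30–09:45, 11:30–12:30, 14:45–15:00.
Tomás ∩ Gita ∩ Nikolai: 09:30–09:45, 11:30–11:45, 14:45–15:00.
Common window lengths: 15, 15, 15 min; longest is 15.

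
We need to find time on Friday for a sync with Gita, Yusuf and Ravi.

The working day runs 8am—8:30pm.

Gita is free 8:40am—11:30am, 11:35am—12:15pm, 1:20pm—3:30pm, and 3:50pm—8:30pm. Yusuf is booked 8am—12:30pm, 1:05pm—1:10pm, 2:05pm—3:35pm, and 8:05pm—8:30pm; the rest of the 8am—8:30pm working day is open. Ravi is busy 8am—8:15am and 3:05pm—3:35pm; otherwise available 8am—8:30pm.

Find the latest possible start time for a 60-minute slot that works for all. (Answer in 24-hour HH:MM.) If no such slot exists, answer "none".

Yusuf free within 08:00–20:30: 12:30–13:05, 13:10–14:05, 15:35–20:05.
Ravi free within 08:00–20:30: 08:15–15:05, 15:35–20:30.
Gita ∩ Yusuf: 13:20–14:05, 15:50–20:05.
Gita ∩ Yusuf ∩ Ravi: 13:20–14:05, 15:50–20:05.
Windows ≥ 60 min: 15:50–20:05.
Latest start in the last window 15:50–20:05 is 20:05 − 60 min = 19:05.

19:05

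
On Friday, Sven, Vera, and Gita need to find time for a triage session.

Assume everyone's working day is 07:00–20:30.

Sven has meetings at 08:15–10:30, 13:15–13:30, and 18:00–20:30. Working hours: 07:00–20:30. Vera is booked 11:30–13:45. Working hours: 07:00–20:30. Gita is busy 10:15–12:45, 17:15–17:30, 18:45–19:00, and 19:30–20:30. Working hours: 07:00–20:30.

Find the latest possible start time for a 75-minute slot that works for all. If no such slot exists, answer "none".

Sven free within 07:00–20:30: 07:00–08:15, 10:30–13:15, 13:30–18:00.
Vera free within 07:00–20:30: 07:00–11:30, 13:45–20:30.
Gita free within 07:00–20:30: 07:00–10:15, 12:45–17:15, 17:30–18:45, 19:00–19:30.
Sven ∩ Vera: 07:00–08:15, 10:30–11:30, 13:45–18:00.
Sven ∩ Vera ∩ Gita: 07:00–08:15, 13:45–17:15, 17:30–18:00.
Windows ≥ 75 min: 07:00–08:15, 13:45–17:15.
Latest start in the last window 13:45–17:15 is 17:15 − 75 min = 16:00.

16:00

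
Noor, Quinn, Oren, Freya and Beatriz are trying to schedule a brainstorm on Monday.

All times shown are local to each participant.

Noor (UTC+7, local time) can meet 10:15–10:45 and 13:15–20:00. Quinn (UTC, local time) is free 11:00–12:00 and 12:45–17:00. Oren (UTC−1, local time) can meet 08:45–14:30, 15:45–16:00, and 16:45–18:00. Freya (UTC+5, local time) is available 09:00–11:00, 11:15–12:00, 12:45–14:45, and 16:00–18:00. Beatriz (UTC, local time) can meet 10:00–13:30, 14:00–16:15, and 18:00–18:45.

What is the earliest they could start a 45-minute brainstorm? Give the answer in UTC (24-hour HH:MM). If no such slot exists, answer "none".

11:00

Noor → UTC: 03:15–03:45, 06:15–13:00.
Quinn → UTC: 11:00–12:00, 12:45–17:00.
Oren → UTC: 09:45–15:30, 16:45–17:00, 17:45–19:00.
Freya → UTC: 04:00–06:00, 06:15–07:00, 07:45–09:45, 11:00–13:00.
Beatriz → UTC: 10:00–13:30, 14:00–16:15, 18:00–18:45.
Noor ∩ Quinn: 11:00–12:00, 12:45–13:00.
Noor ∩ Quinn ∩ Oren: 11:00–12:00, 12:45–13:00.
Noor ∩ Quinn ∩ Oren ∩ Freya: 11:00–12:00, 12:45–13:00.
Noor ∩ Quinn ∩ Oren ∩ Freya ∩ Beatriz: 11:00–12:00, 12:45–13:00.
Windows ≥ 45 min: 11:00–12:00.
Earliest such window starts at 11:00.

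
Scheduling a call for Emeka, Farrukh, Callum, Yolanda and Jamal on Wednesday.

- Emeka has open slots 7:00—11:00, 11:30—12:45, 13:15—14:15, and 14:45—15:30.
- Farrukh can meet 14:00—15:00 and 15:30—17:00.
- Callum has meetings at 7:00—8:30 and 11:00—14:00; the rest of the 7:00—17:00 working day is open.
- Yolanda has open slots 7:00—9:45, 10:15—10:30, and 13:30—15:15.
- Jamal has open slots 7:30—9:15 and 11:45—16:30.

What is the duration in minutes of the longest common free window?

15 minutes

Callum free within 07:00–17:00: 08:30–11:00, 14:00–17:00.
Emeka ∩ Farrukh: 14:00–14:15, 14:45–15:00.
Emeka ∩ Farrukh ∩ Callum: 14:00–14:15, 14:45–15:00.
Emeka ∩ Farrukh ∩ Callum ∩ Yolanda: 14:00–14:15, 14:45–15:00.
Emeka ∩ Farrukh ∩ Callum ∩ Yolanda ∩ Jamal: 14:00–14:15, 14:45–15:00.
Common window lengths: 15, 15 min; longest is 15.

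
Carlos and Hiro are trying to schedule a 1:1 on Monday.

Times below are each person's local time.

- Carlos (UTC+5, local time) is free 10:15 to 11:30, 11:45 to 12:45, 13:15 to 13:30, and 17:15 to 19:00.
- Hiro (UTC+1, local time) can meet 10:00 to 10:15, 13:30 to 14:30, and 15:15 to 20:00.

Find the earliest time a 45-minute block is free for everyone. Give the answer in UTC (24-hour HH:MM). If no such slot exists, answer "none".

12:30

Carlos → UTC: 05:15–06:30, 06:45–07:45, 08:15–08:30, 12:15–14:00.
Hiro → UTC: 09:00–09:15, 12:30–13:30, 14:15–19:00.
Carlos ∩ Hiro: 12:30–13:30.
Windows ≥ 45 min: 12:30–13:30.
Earliest such window starts at 12:30.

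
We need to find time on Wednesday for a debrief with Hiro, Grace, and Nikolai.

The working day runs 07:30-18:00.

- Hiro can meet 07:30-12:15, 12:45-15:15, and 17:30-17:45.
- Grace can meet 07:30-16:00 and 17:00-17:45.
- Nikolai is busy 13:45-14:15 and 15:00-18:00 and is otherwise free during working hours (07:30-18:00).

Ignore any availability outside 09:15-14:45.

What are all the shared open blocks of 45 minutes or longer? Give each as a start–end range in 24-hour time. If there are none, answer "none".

Nikolai free within 07:30–18:00: 07:30–13:45, 14:15–15:00.
Hiro ∩ Grace: 07:30–12:15, 12:45–15:15, 17:30–17:45.
Hiro ∩ Grace ∩ Nikolai: 07:30–12:15, 12:45–13:45, 14:15–15:00.
Restricted to 09:15–14:45: 09:15–12:15, 12:45–13:45, 14:15–14:45.
Windows ≥ 45 min: 09:15–12:15, 12:45–13:45.

09:15–12:15, 12:45–13:45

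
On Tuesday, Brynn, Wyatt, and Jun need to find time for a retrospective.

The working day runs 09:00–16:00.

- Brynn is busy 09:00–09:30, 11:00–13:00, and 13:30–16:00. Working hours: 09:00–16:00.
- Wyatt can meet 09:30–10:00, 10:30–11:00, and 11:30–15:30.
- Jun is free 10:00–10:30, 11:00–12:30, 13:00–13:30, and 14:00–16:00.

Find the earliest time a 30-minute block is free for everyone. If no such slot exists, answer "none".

13:00

Brynn free within 09:00–16:00: 09:30–11:00, 13:00–13:30.
Brynn ∩ Wyatt: 09:30–10:00, 10:30–11:00, 13:00–13:30.
Brynn ∩ Wyatt ∩ Jun: 13:00–13:30.
Windows ≥ 30 min: 13:00–13:30.
Earliest such window starts at 13:00.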